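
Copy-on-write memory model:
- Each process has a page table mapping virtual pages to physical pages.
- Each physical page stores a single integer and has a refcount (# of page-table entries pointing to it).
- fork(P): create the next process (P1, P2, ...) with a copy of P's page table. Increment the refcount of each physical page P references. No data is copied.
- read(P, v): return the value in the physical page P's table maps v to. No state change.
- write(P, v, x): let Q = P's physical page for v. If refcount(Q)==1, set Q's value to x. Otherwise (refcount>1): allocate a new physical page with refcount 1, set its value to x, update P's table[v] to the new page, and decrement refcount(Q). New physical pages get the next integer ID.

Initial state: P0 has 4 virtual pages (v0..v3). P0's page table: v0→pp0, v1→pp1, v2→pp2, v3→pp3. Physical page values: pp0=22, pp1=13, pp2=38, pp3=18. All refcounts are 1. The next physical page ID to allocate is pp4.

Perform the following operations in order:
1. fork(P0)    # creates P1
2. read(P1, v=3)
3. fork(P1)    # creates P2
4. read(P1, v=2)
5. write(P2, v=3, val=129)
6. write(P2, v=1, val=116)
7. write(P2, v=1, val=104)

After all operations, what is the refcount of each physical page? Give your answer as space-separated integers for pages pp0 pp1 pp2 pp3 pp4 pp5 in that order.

Answer: 3 2 3 2 1 1

Derivation:
Op 1: fork(P0) -> P1. 4 ppages; refcounts: pp0:2 pp1:2 pp2:2 pp3:2
Op 2: read(P1, v3) -> 18. No state change.
Op 3: fork(P1) -> P2. 4 ppages; refcounts: pp0:3 pp1:3 pp2:3 pp3:3
Op 4: read(P1, v2) -> 38. No state change.
Op 5: write(P2, v3, 129). refcount(pp3)=3>1 -> COPY to pp4. 5 ppages; refcounts: pp0:3 pp1:3 pp2:3 pp3:2 pp4:1
Op 6: write(P2, v1, 116). refcount(pp1)=3>1 -> COPY to pp5. 6 ppages; refcounts: pp0:3 pp1:2 pp2:3 pp3:2 pp4:1 pp5:1
Op 7: write(P2, v1, 104). refcount(pp5)=1 -> write in place. 6 ppages; refcounts: pp0:3 pp1:2 pp2:3 pp3:2 pp4:1 pp5:1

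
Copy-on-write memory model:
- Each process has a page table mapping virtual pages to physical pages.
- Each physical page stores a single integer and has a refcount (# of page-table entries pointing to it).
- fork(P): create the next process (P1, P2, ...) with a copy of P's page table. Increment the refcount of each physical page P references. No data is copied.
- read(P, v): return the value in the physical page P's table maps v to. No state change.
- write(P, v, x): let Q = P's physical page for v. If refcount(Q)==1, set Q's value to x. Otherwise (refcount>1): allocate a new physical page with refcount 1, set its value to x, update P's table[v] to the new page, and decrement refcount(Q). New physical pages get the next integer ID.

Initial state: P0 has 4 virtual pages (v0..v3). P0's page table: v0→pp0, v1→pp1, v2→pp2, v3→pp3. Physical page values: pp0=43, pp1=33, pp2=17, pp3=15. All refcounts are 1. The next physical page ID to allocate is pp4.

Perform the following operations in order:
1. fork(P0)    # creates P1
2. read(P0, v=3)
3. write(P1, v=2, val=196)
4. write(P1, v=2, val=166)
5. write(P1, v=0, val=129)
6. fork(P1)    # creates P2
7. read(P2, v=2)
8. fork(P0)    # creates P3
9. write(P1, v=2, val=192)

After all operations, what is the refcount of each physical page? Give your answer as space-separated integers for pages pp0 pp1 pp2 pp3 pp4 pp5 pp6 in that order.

Answer: 2 4 2 4 1 2 1

Derivation:
Op 1: fork(P0) -> P1. 4 ppages; refcounts: pp0:2 pp1:2 pp2:2 pp3:2
Op 2: read(P0, v3) -> 15. No state change.
Op 3: write(P1, v2, 196). refcount(pp2)=2>1 -> COPY to pp4. 5 ppages; refcounts: pp0:2 pp1:2 pp2:1 pp3:2 pp4:1
Op 4: write(P1, v2, 166). refcount(pp4)=1 -> write in place. 5 ppages; refcounts: pp0:2 pp1:2 pp2:1 pp3:2 pp4:1
Op 5: write(P1, v0, 129). refcount(pp0)=2>1 -> COPY to pp5. 6 ppages; refcounts: pp0:1 pp1:2 pp2:1 pp3:2 pp4:1 pp5:1
Op 6: fork(P1) -> P2. 6 ppages; refcounts: pp0:1 pp1:3 pp2:1 pp3:3 pp4:2 pp5:2
Op 7: read(P2, v2) -> 166. No state change.
Op 8: fork(P0) -> P3. 6 ppages; refcounts: pp0:2 pp1:4 pp2:2 pp3:4 pp4:2 pp5:2
Op 9: write(P1, v2, 192). refcount(pp4)=2>1 -> COPY to pp6. 7 ppages; refcounts: pp0:2 pp1:4 pp2:2 pp3:4 pp4:1 pp5:2 pp6:1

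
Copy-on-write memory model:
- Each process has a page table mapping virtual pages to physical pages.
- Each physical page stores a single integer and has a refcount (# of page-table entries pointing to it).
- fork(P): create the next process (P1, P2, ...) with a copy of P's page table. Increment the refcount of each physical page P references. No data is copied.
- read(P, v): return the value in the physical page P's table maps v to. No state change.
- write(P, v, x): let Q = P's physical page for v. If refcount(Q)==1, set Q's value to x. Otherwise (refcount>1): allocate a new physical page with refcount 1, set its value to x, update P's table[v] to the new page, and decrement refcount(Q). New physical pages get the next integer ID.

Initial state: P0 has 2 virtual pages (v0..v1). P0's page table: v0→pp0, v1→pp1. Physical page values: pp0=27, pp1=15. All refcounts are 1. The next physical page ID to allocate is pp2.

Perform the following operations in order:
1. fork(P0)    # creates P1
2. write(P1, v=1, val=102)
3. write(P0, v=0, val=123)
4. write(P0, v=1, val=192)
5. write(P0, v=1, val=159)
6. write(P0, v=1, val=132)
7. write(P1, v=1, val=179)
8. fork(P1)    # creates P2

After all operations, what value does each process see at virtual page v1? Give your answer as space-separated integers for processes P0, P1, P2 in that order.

Answer: 132 179 179

Derivation:
Op 1: fork(P0) -> P1. 2 ppages; refcounts: pp0:2 pp1:2
Op 2: write(P1, v1, 102). refcount(pp1)=2>1 -> COPY to pp2. 3 ppages; refcounts: pp0:2 pp1:1 pp2:1
Op 3: write(P0, v0, 123). refcount(pp0)=2>1 -> COPY to pp3. 4 ppages; refcounts: pp0:1 pp1:1 pp2:1 pp3:1
Op 4: write(P0, v1, 192). refcount(pp1)=1 -> write in place. 4 ppages; refcounts: pp0:1 pp1:1 pp2:1 pp3:1
Op 5: write(P0, v1, 159). refcount(pp1)=1 -> write in place. 4 ppages; refcounts: pp0:1 pp1:1 pp2:1 pp3:1
Op 6: write(P0, v1, 132). refcount(pp1)=1 -> write in place. 4 ppages; refcounts: pp0:1 pp1:1 pp2:1 pp3:1
Op 7: write(P1, v1, 179). refcount(pp2)=1 -> write in place. 4 ppages; refcounts: pp0:1 pp1:1 pp2:1 pp3:1
Op 8: fork(P1) -> P2. 4 ppages; refcounts: pp0:2 pp1:1 pp2:2 pp3:1
P0: v1 -> pp1 = 132
P1: v1 -> pp2 = 179
P2: v1 -> pp2 = 179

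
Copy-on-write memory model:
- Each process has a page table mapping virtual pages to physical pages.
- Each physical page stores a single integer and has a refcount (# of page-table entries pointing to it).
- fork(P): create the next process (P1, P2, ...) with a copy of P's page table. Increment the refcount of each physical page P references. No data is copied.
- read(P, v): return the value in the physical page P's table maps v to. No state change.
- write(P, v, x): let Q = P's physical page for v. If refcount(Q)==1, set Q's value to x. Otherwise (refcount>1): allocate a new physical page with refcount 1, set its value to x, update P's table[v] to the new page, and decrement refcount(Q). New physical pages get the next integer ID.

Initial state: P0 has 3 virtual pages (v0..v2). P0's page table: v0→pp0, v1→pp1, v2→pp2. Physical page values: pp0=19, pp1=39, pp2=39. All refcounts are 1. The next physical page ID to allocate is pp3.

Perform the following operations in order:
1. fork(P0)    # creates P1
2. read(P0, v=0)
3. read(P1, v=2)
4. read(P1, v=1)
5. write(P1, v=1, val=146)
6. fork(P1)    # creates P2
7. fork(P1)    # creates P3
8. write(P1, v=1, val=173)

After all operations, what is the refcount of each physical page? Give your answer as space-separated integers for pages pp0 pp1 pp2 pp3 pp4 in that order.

Answer: 4 1 4 2 1

Derivation:
Op 1: fork(P0) -> P1. 3 ppages; refcounts: pp0:2 pp1:2 pp2:2
Op 2: read(P0, v0) -> 19. No state change.
Op 3: read(P1, v2) -> 39. No state change.
Op 4: read(P1, v1) -> 39. No state change.
Op 5: write(P1, v1, 146). refcount(pp1)=2>1 -> COPY to pp3. 4 ppages; refcounts: pp0:2 pp1:1 pp2:2 pp3:1
Op 6: fork(P1) -> P2. 4 ppages; refcounts: pp0:3 pp1:1 pp2:3 pp3:2
Op 7: fork(P1) -> P3. 4 ppages; refcounts: pp0:4 pp1:1 pp2:4 pp3:3
Op 8: write(P1, v1, 173). refcount(pp3)=3>1 -> COPY to pp4. 5 ppages; refcounts: pp0:4 pp1:1 pp2:4 pp3:2 pp4:1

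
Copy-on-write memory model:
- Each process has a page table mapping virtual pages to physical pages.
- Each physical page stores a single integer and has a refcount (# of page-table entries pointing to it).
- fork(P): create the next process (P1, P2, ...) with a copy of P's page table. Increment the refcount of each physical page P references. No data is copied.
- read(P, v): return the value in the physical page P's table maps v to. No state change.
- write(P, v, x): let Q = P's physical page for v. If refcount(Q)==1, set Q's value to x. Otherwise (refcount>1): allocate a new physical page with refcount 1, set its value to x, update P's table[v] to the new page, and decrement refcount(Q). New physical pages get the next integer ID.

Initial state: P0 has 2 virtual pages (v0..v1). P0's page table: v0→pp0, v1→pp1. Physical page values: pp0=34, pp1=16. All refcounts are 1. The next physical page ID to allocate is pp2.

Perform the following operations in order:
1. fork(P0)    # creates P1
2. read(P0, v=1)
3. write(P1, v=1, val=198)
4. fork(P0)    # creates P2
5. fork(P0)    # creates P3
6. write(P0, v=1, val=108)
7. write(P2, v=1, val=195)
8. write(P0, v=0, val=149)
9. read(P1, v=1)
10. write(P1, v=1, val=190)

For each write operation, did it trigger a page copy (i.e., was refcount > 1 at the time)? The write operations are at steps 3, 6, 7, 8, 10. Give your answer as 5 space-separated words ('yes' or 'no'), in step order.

Op 1: fork(P0) -> P1. 2 ppages; refcounts: pp0:2 pp1:2
Op 2: read(P0, v1) -> 16. No state change.
Op 3: write(P1, v1, 198). refcount(pp1)=2>1 -> COPY to pp2. 3 ppages; refcounts: pp0:2 pp1:1 pp2:1
Op 4: fork(P0) -> P2. 3 ppages; refcounts: pp0:3 pp1:2 pp2:1
Op 5: fork(P0) -> P3. 3 ppages; refcounts: pp0:4 pp1:3 pp2:1
Op 6: write(P0, v1, 108). refcount(pp1)=3>1 -> COPY to pp3. 4 ppages; refcounts: pp0:4 pp1:2 pp2:1 pp3:1
Op 7: write(P2, v1, 195). refcount(pp1)=2>1 -> COPY to pp4. 5 ppages; refcounts: pp0:4 pp1:1 pp2:1 pp3:1 pp4:1
Op 8: write(P0, v0, 149). refcount(pp0)=4>1 -> COPY to pp5. 6 ppages; refcounts: pp0:3 pp1:1 pp2:1 pp3:1 pp4:1 pp5:1
Op 9: read(P1, v1) -> 198. No state change.
Op 10: write(P1, v1, 190). refcount(pp2)=1 -> write in place. 6 ppages; refcounts: pp0:3 pp1:1 pp2:1 pp3:1 pp4:1 pp5:1

yes yes yes yes no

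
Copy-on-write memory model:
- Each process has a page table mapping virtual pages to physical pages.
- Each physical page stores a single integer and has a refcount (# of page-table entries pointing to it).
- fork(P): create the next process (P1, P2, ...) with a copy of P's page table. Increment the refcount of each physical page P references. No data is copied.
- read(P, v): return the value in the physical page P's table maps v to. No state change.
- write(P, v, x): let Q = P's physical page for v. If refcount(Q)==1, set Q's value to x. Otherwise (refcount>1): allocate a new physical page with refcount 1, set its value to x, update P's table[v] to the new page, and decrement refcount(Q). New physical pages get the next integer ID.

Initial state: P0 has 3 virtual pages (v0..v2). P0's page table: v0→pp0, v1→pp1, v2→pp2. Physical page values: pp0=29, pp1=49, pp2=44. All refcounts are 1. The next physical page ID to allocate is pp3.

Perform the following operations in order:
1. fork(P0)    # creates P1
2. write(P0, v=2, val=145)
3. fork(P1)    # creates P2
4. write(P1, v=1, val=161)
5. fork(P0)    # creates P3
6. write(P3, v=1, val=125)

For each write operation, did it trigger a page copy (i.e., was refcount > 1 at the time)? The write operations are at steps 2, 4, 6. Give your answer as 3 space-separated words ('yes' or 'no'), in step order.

Op 1: fork(P0) -> P1. 3 ppages; refcounts: pp0:2 pp1:2 pp2:2
Op 2: write(P0, v2, 145). refcount(pp2)=2>1 -> COPY to pp3. 4 ppages; refcounts: pp0:2 pp1:2 pp2:1 pp3:1
Op 3: fork(P1) -> P2. 4 ppages; refcounts: pp0:3 pp1:3 pp2:2 pp3:1
Op 4: write(P1, v1, 161). refcount(pp1)=3>1 -> COPY to pp4. 5 ppages; refcounts: pp0:3 pp1:2 pp2:2 pp3:1 pp4:1
Op 5: fork(P0) -> P3. 5 ppages; refcounts: pp0:4 pp1:3 pp2:2 pp3:2 pp4:1
Op 6: write(P3, v1, 125). refcount(pp1)=3>1 -> COPY to pp5. 6 ppages; refcounts: pp0:4 pp1:2 pp2:2 pp3:2 pp4:1 pp5:1

yes yes yes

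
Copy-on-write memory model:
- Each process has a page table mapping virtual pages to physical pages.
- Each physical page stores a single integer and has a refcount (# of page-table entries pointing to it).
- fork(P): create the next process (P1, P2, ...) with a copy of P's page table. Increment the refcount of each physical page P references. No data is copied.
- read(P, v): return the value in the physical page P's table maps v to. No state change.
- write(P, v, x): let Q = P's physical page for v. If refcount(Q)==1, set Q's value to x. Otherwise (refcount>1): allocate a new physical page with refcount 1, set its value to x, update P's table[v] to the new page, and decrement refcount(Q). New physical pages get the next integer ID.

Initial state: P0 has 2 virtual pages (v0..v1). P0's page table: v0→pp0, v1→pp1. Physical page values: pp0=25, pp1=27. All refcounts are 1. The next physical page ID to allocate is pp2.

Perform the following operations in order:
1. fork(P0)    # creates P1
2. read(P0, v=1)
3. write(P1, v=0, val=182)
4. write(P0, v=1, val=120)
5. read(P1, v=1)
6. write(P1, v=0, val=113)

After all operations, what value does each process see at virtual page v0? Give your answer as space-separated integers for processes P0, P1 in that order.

Op 1: fork(P0) -> P1. 2 ppages; refcounts: pp0:2 pp1:2
Op 2: read(P0, v1) -> 27. No state change.
Op 3: write(P1, v0, 182). refcount(pp0)=2>1 -> COPY to pp2. 3 ppages; refcounts: pp0:1 pp1:2 pp2:1
Op 4: write(P0, v1, 120). refcount(pp1)=2>1 -> COPY to pp3. 4 ppages; refcounts: pp0:1 pp1:1 pp2:1 pp3:1
Op 5: read(P1, v1) -> 27. No state change.
Op 6: write(P1, v0, 113). refcount(pp2)=1 -> write in place. 4 ppages; refcounts: pp0:1 pp1:1 pp2:1 pp3:1
P0: v0 -> pp0 = 25
P1: v0 -> pp2 = 113

Answer: 25 113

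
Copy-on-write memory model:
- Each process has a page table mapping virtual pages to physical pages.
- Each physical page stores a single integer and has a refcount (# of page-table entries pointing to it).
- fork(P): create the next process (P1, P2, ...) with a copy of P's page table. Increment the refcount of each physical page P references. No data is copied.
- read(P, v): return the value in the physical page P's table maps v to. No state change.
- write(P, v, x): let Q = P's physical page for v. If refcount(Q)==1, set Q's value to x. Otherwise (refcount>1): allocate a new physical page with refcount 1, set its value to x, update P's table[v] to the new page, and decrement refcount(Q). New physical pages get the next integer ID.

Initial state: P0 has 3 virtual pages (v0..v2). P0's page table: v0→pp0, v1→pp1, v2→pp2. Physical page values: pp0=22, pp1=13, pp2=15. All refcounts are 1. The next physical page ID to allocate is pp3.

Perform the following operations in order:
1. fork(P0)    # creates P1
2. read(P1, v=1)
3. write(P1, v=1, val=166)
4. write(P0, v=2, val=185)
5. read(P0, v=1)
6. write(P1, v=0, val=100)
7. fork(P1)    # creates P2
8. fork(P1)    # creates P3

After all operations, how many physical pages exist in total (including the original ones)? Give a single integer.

Answer: 6

Derivation:
Op 1: fork(P0) -> P1. 3 ppages; refcounts: pp0:2 pp1:2 pp2:2
Op 2: read(P1, v1) -> 13. No state change.
Op 3: write(P1, v1, 166). refcount(pp1)=2>1 -> COPY to pp3. 4 ppages; refcounts: pp0:2 pp1:1 pp2:2 pp3:1
Op 4: write(P0, v2, 185). refcount(pp2)=2>1 -> COPY to pp4. 5 ppages; refcounts: pp0:2 pp1:1 pp2:1 pp3:1 pp4:1
Op 5: read(P0, v1) -> 13. No state change.
Op 6: write(P1, v0, 100). refcount(pp0)=2>1 -> COPY to pp5. 6 ppages; refcounts: pp0:1 pp1:1 pp2:1 pp3:1 pp4:1 pp5:1
Op 7: fork(P1) -> P2. 6 ppages; refcounts: pp0:1 pp1:1 pp2:2 pp3:2 pp4:1 pp5:2
Op 8: fork(P1) -> P3. 6 ppages; refcounts: pp0:1 pp1:1 pp2:3 pp3:3 pp4:1 pp5:3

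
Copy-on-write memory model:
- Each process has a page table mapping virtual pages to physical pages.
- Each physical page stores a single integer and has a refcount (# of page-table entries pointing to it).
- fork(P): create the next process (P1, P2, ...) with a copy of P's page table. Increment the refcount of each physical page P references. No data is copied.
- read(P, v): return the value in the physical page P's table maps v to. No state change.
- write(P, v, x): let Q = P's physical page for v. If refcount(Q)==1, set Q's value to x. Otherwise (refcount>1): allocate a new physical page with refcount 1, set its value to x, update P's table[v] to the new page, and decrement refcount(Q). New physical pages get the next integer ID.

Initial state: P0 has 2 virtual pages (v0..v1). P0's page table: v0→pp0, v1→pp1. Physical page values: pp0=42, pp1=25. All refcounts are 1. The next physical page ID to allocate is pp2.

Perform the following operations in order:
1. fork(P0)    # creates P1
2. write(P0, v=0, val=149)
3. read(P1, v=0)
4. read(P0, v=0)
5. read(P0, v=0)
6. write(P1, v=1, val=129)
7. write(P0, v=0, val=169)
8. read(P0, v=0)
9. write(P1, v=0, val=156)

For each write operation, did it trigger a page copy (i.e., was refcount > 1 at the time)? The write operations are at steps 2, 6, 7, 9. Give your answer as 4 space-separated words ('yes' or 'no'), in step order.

Op 1: fork(P0) -> P1. 2 ppages; refcounts: pp0:2 pp1:2
Op 2: write(P0, v0, 149). refcount(pp0)=2>1 -> COPY to pp2. 3 ppages; refcounts: pp0:1 pp1:2 pp2:1
Op 3: read(P1, v0) -> 42. No state change.
Op 4: read(P0, v0) -> 149. No state change.
Op 5: read(P0, v0) -> 149. No state change.
Op 6: write(P1, v1, 129). refcount(pp1)=2>1 -> COPY to pp3. 4 ppages; refcounts: pp0:1 pp1:1 pp2:1 pp3:1
Op 7: write(P0, v0, 169). refcount(pp2)=1 -> write in place. 4 ppages; refcounts: pp0:1 pp1:1 pp2:1 pp3:1
Op 8: read(P0, v0) -> 169. No state change.
Op 9: write(P1, v0, 156). refcount(pp0)=1 -> write in place. 4 ppages; refcounts: pp0:1 pp1:1 pp2:1 pp3:1

yes yes no no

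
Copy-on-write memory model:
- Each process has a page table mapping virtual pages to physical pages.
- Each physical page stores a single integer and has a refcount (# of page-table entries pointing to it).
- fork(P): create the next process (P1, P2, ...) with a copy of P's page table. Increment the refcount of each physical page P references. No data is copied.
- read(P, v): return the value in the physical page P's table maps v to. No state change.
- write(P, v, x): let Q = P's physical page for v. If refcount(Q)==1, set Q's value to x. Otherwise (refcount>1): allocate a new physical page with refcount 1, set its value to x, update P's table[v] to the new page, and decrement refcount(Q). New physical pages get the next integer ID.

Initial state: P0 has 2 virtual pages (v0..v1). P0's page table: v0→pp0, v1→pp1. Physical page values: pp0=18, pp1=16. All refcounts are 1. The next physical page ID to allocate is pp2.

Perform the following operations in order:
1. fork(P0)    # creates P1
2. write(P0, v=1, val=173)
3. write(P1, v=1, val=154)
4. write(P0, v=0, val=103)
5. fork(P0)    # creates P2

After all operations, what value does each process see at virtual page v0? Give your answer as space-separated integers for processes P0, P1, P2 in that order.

Answer: 103 18 103

Derivation:
Op 1: fork(P0) -> P1. 2 ppages; refcounts: pp0:2 pp1:2
Op 2: write(P0, v1, 173). refcount(pp1)=2>1 -> COPY to pp2. 3 ppages; refcounts: pp0:2 pp1:1 pp2:1
Op 3: write(P1, v1, 154). refcount(pp1)=1 -> write in place. 3 ppages; refcounts: pp0:2 pp1:1 pp2:1
Op 4: write(P0, v0, 103). refcount(pp0)=2>1 -> COPY to pp3. 4 ppages; refcounts: pp0:1 pp1:1 pp2:1 pp3:1
Op 5: fork(P0) -> P2. 4 ppages; refcounts: pp0:1 pp1:1 pp2:2 pp3:2
P0: v0 -> pp3 = 103
P1: v0 -> pp0 = 18
P2: v0 -> pp3 = 103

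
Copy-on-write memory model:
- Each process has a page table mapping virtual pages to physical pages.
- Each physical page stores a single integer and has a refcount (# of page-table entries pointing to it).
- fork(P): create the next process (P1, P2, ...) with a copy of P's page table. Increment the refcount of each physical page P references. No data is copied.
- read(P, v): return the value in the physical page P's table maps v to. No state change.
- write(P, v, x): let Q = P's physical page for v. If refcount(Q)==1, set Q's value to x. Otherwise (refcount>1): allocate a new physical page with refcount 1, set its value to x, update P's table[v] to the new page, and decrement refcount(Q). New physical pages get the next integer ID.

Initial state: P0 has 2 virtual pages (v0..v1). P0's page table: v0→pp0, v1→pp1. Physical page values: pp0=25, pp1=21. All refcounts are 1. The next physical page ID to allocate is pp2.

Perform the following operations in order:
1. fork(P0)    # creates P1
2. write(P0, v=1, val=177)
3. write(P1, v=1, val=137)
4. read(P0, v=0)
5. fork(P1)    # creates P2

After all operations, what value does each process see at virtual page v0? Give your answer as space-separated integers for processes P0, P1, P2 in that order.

Answer: 25 25 25

Derivation:
Op 1: fork(P0) -> P1. 2 ppages; refcounts: pp0:2 pp1:2
Op 2: write(P0, v1, 177). refcount(pp1)=2>1 -> COPY to pp2. 3 ppages; refcounts: pp0:2 pp1:1 pp2:1
Op 3: write(P1, v1, 137). refcount(pp1)=1 -> write in place. 3 ppages; refcounts: pp0:2 pp1:1 pp2:1
Op 4: read(P0, v0) -> 25. No state change.
Op 5: fork(P1) -> P2. 3 ppages; refcounts: pp0:3 pp1:2 pp2:1
P0: v0 -> pp0 = 25
P1: v0 -> pp0 = 25
P2: v0 -> pp0 = 25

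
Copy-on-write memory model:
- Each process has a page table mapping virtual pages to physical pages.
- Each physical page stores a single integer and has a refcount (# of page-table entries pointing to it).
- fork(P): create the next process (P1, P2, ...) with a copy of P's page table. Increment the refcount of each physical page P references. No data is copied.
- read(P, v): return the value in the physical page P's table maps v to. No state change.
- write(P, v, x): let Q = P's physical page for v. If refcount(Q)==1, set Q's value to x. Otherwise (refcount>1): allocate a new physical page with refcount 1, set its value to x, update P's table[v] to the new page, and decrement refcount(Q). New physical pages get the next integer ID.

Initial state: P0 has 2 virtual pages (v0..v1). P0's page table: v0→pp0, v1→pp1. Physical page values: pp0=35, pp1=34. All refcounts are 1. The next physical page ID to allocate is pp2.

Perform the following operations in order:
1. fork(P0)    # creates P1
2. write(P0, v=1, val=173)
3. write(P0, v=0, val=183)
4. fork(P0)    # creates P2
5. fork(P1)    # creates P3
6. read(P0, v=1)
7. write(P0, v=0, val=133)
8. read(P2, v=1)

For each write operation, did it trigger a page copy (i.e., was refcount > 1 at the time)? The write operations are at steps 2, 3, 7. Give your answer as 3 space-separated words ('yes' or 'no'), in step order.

Op 1: fork(P0) -> P1. 2 ppages; refcounts: pp0:2 pp1:2
Op 2: write(P0, v1, 173). refcount(pp1)=2>1 -> COPY to pp2. 3 ppages; refcounts: pp0:2 pp1:1 pp2:1
Op 3: write(P0, v0, 183). refcount(pp0)=2>1 -> COPY to pp3. 4 ppages; refcounts: pp0:1 pp1:1 pp2:1 pp3:1
Op 4: fork(P0) -> P2. 4 ppages; refcounts: pp0:1 pp1:1 pp2:2 pp3:2
Op 5: fork(P1) -> P3. 4 ppages; refcounts: pp0:2 pp1:2 pp2:2 pp3:2
Op 6: read(P0, v1) -> 173. No state change.
Op 7: write(P0, v0, 133). refcount(pp3)=2>1 -> COPY to pp4. 5 ppages; refcounts: pp0:2 pp1:2 pp2:2 pp3:1 pp4:1
Op 8: read(P2, v1) -> 173. No state change.

yes yes yes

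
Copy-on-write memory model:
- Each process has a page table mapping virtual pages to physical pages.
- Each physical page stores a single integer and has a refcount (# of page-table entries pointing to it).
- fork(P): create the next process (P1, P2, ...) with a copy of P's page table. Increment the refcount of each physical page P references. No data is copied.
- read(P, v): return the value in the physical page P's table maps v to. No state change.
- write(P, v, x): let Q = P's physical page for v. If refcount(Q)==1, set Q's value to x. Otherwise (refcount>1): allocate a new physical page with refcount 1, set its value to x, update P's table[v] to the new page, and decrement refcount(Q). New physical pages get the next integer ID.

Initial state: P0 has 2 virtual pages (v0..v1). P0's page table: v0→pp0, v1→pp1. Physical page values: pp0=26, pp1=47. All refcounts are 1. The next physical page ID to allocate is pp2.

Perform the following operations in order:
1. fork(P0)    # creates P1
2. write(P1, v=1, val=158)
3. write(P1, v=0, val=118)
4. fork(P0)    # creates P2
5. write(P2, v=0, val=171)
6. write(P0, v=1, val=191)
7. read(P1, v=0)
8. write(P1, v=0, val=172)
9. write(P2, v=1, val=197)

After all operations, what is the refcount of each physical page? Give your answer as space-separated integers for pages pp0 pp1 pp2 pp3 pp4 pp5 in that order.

Op 1: fork(P0) -> P1. 2 ppages; refcounts: pp0:2 pp1:2
Op 2: write(P1, v1, 158). refcount(pp1)=2>1 -> COPY to pp2. 3 ppages; refcounts: pp0:2 pp1:1 pp2:1
Op 3: write(P1, v0, 118). refcount(pp0)=2>1 -> COPY to pp3. 4 ppages; refcounts: pp0:1 pp1:1 pp2:1 pp3:1
Op 4: fork(P0) -> P2. 4 ppages; refcounts: pp0:2 pp1:2 pp2:1 pp3:1
Op 5: write(P2, v0, 171). refcount(pp0)=2>1 -> COPY to pp4. 5 ppages; refcounts: pp0:1 pp1:2 pp2:1 pp3:1 pp4:1
Op 6: write(P0, v1, 191). refcount(pp1)=2>1 -> COPY to pp5. 6 ppages; refcounts: pp0:1 pp1:1 pp2:1 pp3:1 pp4:1 pp5:1
Op 7: read(P1, v0) -> 118. No state change.
Op 8: write(P1, v0, 172). refcount(pp3)=1 -> write in place. 6 ppages; refcounts: pp0:1 pp1:1 pp2:1 pp3:1 pp4:1 pp5:1
Op 9: write(P2, v1, 197). refcount(pp1)=1 -> write in place. 6 ppages; refcounts: pp0:1 pp1:1 pp2:1 pp3:1 pp4:1 pp5:1

Answer: 1 1 1 1 1 1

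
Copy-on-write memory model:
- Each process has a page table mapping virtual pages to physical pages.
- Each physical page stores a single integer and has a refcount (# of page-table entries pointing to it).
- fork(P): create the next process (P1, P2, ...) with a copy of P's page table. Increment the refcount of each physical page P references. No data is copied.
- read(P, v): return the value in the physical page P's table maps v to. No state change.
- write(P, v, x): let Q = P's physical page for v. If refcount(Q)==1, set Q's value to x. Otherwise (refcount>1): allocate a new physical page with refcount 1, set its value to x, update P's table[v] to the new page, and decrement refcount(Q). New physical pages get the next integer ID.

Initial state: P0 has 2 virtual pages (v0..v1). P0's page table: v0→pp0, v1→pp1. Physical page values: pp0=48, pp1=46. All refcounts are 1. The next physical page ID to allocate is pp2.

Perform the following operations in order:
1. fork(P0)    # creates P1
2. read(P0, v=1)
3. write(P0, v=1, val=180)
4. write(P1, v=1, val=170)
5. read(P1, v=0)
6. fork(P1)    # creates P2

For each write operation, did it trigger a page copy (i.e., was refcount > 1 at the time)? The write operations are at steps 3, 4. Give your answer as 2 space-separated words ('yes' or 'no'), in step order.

Op 1: fork(P0) -> P1. 2 ppages; refcounts: pp0:2 pp1:2
Op 2: read(P0, v1) -> 46. No state change.
Op 3: write(P0, v1, 180). refcount(pp1)=2>1 -> COPY to pp2. 3 ppages; refcounts: pp0:2 pp1:1 pp2:1
Op 4: write(P1, v1, 170). refcount(pp1)=1 -> write in place. 3 ppages; refcounts: pp0:2 pp1:1 pp2:1
Op 5: read(P1, v0) -> 48. No state change.
Op 6: fork(P1) -> P2. 3 ppages; refcounts: pp0:3 pp1:2 pp2:1

yes no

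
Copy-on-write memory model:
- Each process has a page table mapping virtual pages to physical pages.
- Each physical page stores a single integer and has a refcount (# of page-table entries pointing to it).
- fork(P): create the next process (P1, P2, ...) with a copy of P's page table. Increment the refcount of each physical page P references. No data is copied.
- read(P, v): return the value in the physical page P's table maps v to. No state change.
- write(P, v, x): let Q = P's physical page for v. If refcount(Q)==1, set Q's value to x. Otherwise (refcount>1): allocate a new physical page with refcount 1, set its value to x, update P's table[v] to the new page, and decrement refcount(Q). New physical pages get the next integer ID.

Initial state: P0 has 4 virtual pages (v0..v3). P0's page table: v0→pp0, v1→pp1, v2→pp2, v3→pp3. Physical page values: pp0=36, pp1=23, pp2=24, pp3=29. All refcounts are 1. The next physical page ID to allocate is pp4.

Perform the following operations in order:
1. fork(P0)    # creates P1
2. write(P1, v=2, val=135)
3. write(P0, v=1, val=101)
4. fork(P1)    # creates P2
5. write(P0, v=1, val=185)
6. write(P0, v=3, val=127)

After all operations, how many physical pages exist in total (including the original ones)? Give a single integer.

Op 1: fork(P0) -> P1. 4 ppages; refcounts: pp0:2 pp1:2 pp2:2 pp3:2
Op 2: write(P1, v2, 135). refcount(pp2)=2>1 -> COPY to pp4. 5 ppages; refcounts: pp0:2 pp1:2 pp2:1 pp3:2 pp4:1
Op 3: write(P0, v1, 101). refcount(pp1)=2>1 -> COPY to pp5. 6 ppages; refcounts: pp0:2 pp1:1 pp2:1 pp3:2 pp4:1 pp5:1
Op 4: fork(P1) -> P2. 6 ppages; refcounts: pp0:3 pp1:2 pp2:1 pp3:3 pp4:2 pp5:1
Op 5: write(P0, v1, 185). refcount(pp5)=1 -> write in place. 6 ppages; refcounts: pp0:3 pp1:2 pp2:1 pp3:3 pp4:2 pp5:1
Op 6: write(P0, v3, 127). refcount(pp3)=3>1 -> COPY to pp6. 7 ppages; refcounts: pp0:3 pp1:2 pp2:1 pp3:2 pp4:2 pp5:1 pp6:1

Answer: 7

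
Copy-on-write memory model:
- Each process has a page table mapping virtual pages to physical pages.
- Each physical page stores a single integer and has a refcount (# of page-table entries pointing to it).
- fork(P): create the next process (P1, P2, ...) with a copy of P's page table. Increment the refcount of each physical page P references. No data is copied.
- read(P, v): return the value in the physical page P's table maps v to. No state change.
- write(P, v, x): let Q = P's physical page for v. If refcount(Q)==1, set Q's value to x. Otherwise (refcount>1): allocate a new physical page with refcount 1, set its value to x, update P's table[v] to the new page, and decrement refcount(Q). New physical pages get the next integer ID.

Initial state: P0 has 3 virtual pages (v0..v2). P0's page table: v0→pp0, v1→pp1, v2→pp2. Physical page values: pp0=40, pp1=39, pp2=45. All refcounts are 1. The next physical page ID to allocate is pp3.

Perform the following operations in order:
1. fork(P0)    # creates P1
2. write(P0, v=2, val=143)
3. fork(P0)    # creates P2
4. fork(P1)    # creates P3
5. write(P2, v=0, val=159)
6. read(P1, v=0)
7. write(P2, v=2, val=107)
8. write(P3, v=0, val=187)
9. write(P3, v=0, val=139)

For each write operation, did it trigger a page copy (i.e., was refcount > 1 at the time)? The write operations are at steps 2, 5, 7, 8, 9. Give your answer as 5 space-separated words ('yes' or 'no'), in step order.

Op 1: fork(P0) -> P1. 3 ppages; refcounts: pp0:2 pp1:2 pp2:2
Op 2: write(P0, v2, 143). refcount(pp2)=2>1 -> COPY to pp3. 4 ppages; refcounts: pp0:2 pp1:2 pp2:1 pp3:1
Op 3: fork(P0) -> P2. 4 ppages; refcounts: pp0:3 pp1:3 pp2:1 pp3:2
Op 4: fork(P1) -> P3. 4 ppages; refcounts: pp0:4 pp1:4 pp2:2 pp3:2
Op 5: write(P2, v0, 159). refcount(pp0)=4>1 -> COPY to pp4. 5 ppages; refcounts: pp0:3 pp1:4 pp2:2 pp3:2 pp4:1
Op 6: read(P1, v0) -> 40. No state change.
Op 7: write(P2, v2, 107). refcount(pp3)=2>1 -> COPY to pp5. 6 ppages; refcounts: pp0:3 pp1:4 pp2:2 pp3:1 pp4:1 pp5:1
Op 8: write(P3, v0, 187). refcount(pp0)=3>1 -> COPY to pp6. 7 ppages; refcounts: pp0:2 pp1:4 pp2:2 pp3:1 pp4:1 pp5:1 pp6:1
Op 9: write(P3, v0, 139). refcount(pp6)=1 -> write in place. 7 ppages; refcounts: pp0:2 pp1:4 pp2:2 pp3:1 pp4:1 pp5:1 pp6:1

yes yes yes yes no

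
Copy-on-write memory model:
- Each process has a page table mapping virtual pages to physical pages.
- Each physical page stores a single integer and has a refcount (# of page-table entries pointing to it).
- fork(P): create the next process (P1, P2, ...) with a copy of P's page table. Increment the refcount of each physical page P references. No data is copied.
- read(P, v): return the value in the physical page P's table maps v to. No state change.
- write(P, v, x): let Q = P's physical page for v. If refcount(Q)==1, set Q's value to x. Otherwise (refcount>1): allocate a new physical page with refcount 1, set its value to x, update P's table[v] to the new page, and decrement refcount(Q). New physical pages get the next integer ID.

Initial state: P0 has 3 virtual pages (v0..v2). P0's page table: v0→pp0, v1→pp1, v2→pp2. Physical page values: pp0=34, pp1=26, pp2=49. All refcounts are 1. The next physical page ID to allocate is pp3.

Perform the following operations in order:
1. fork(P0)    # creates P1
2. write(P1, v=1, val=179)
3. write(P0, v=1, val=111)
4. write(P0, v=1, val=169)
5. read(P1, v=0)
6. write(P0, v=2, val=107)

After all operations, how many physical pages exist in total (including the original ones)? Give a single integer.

Answer: 5

Derivation:
Op 1: fork(P0) -> P1. 3 ppages; refcounts: pp0:2 pp1:2 pp2:2
Op 2: write(P1, v1, 179). refcount(pp1)=2>1 -> COPY to pp3. 4 ppages; refcounts: pp0:2 pp1:1 pp2:2 pp3:1
Op 3: write(P0, v1, 111). refcount(pp1)=1 -> write in place. 4 ppages; refcounts: pp0:2 pp1:1 pp2:2 pp3:1
Op 4: write(P0, v1, 169). refcount(pp1)=1 -> write in place. 4 ppages; refcounts: pp0:2 pp1:1 pp2:2 pp3:1
Op 5: read(P1, v0) -> 34. No state change.
Op 6: write(P0, v2, 107). refcount(pp2)=2>1 -> COPY to pp4. 5 ppages; refcounts: pp0:2 pp1:1 pp2:1 pp3:1 pp4:1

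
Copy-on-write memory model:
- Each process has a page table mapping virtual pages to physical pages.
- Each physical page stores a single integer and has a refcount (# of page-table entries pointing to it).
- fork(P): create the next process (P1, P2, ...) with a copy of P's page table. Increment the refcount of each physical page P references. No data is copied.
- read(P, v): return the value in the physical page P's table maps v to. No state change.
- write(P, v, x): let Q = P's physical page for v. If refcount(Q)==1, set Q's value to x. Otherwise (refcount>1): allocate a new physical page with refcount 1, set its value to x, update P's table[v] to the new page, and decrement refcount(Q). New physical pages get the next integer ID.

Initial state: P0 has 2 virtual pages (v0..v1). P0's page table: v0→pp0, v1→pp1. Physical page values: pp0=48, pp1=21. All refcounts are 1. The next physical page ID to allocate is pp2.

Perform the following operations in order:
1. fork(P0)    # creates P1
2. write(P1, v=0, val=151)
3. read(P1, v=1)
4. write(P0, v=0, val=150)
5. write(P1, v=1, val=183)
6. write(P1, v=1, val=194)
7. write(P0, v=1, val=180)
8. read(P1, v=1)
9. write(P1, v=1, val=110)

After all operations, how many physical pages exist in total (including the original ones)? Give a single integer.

Op 1: fork(P0) -> P1. 2 ppages; refcounts: pp0:2 pp1:2
Op 2: write(P1, v0, 151). refcount(pp0)=2>1 -> COPY to pp2. 3 ppages; refcounts: pp0:1 pp1:2 pp2:1
Op 3: read(P1, v1) -> 21. No state change.
Op 4: write(P0, v0, 150). refcount(pp0)=1 -> write in place. 3 ppages; refcounts: pp0:1 pp1:2 pp2:1
Op 5: write(P1, v1, 183). refcount(pp1)=2>1 -> COPY to pp3. 4 ppages; refcounts: pp0:1 pp1:1 pp2:1 pp3:1
Op 6: write(P1, v1, 194). refcount(pp3)=1 -> write in place. 4 ppages; refcounts: pp0:1 pp1:1 pp2:1 pp3:1
Op 7: write(P0, v1, 180). refcount(pp1)=1 -> write in place. 4 ppages; refcounts: pp0:1 pp1:1 pp2:1 pp3:1
Op 8: read(P1, v1) -> 194. No state change.
Op 9: write(P1, v1, 110). refcount(pp3)=1 -> write in place. 4 ppages; refcounts: pp0:1 pp1:1 pp2:1 pp3:1

Answer: 4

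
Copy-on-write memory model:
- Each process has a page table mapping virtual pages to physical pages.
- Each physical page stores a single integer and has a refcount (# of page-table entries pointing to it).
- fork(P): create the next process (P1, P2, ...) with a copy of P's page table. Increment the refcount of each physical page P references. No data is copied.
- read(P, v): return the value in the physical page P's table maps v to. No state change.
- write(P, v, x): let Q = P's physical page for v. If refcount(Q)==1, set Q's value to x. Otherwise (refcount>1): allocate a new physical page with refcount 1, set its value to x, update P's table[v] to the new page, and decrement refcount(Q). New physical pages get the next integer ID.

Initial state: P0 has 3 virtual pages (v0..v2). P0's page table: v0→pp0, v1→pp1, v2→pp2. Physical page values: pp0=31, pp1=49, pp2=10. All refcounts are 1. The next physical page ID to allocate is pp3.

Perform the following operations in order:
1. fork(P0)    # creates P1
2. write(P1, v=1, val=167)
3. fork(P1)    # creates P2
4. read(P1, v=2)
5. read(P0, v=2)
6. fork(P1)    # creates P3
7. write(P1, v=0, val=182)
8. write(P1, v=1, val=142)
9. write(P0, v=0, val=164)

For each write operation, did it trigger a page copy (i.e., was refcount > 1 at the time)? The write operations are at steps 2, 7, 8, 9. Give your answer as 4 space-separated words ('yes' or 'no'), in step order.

Op 1: fork(P0) -> P1. 3 ppages; refcounts: pp0:2 pp1:2 pp2:2
Op 2: write(P1, v1, 167). refcount(pp1)=2>1 -> COPY to pp3. 4 ppages; refcounts: pp0:2 pp1:1 pp2:2 pp3:1
Op 3: fork(P1) -> P2. 4 ppages; refcounts: pp0:3 pp1:1 pp2:3 pp3:2
Op 4: read(P1, v2) -> 10. No state change.
Op 5: read(P0, v2) -> 10. No state change.
Op 6: fork(P1) -> P3. 4 ppages; refcounts: pp0:4 pp1:1 pp2:4 pp3:3
Op 7: write(P1, v0, 182). refcount(pp0)=4>1 -> COPY to pp4. 5 ppages; refcounts: pp0:3 pp1:1 pp2:4 pp3:3 pp4:1
Op 8: write(P1, v1, 142). refcount(pp3)=3>1 -> COPY to pp5. 6 ppages; refcounts: pp0:3 pp1:1 pp2:4 pp3:2 pp4:1 pp5:1
Op 9: write(P0, v0, 164). refcount(pp0)=3>1 -> COPY to pp6. 7 ppages; refcounts: pp0:2 pp1:1 pp2:4 pp3:2 pp4:1 pp5:1 pp6:1

yes yes yes yes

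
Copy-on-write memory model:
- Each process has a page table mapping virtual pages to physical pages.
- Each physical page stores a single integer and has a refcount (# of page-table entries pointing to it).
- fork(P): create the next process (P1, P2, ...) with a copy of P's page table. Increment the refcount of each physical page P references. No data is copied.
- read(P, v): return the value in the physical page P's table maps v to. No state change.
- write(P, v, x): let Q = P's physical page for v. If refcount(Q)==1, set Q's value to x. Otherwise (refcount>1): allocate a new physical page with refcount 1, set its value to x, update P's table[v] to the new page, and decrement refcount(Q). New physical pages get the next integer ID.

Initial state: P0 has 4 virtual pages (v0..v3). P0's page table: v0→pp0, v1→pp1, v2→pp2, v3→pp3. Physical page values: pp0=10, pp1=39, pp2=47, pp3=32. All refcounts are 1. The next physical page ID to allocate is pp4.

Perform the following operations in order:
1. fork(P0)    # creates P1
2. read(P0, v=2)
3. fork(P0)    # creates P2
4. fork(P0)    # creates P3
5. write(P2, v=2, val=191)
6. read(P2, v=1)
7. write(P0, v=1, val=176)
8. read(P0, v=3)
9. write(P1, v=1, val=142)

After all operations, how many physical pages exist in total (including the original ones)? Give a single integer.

Answer: 7

Derivation:
Op 1: fork(P0) -> P1. 4 ppages; refcounts: pp0:2 pp1:2 pp2:2 pp3:2
Op 2: read(P0, v2) -> 47. No state change.
Op 3: fork(P0) -> P2. 4 ppages; refcounts: pp0:3 pp1:3 pp2:3 pp3:3
Op 4: fork(P0) -> P3. 4 ppages; refcounts: pp0:4 pp1:4 pp2:4 pp3:4
Op 5: write(P2, v2, 191). refcount(pp2)=4>1 -> COPY to pp4. 5 ppages; refcounts: pp0:4 pp1:4 pp2:3 pp3:4 pp4:1
Op 6: read(P2, v1) -> 39. No state change.
Op 7: write(P0, v1, 176). refcount(pp1)=4>1 -> COPY to pp5. 6 ppages; refcounts: pp0:4 pp1:3 pp2:3 pp3:4 pp4:1 pp5:1
Op 8: read(P0, v3) -> 32. No state change.
Op 9: write(P1, v1, 142). refcount(pp1)=3>1 -> COPY to pp6. 7 ppages; refcounts: pp0:4 pp1:2 pp2:3 pp3:4 pp4:1 pp5:1 pp6:1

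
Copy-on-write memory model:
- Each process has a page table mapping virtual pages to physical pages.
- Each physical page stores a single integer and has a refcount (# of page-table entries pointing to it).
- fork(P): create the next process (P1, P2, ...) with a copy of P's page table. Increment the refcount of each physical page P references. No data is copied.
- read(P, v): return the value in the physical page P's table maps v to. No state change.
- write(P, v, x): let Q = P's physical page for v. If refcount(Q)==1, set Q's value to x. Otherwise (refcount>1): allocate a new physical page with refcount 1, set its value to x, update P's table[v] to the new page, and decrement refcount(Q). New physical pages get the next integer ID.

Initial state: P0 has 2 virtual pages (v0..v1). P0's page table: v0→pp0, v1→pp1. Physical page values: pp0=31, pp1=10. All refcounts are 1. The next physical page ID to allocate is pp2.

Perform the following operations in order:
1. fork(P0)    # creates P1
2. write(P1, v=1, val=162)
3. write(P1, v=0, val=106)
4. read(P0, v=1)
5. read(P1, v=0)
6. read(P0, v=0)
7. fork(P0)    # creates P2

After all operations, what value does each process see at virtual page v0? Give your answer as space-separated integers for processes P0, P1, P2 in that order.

Answer: 31 106 31

Derivation:
Op 1: fork(P0) -> P1. 2 ppages; refcounts: pp0:2 pp1:2
Op 2: write(P1, v1, 162). refcount(pp1)=2>1 -> COPY to pp2. 3 ppages; refcounts: pp0:2 pp1:1 pp2:1
Op 3: write(P1, v0, 106). refcount(pp0)=2>1 -> COPY to pp3. 4 ppages; refcounts: pp0:1 pp1:1 pp2:1 pp3:1
Op 4: read(P0, v1) -> 10. No state change.
Op 5: read(P1, v0) -> 106. No state change.
Op 6: read(P0, v0) -> 31. No state change.
Op 7: fork(P0) -> P2. 4 ppages; refcounts: pp0:2 pp1:2 pp2:1 pp3:1
P0: v0 -> pp0 = 31
P1: v0 -> pp3 = 106
P2: v0 -> pp0 = 31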